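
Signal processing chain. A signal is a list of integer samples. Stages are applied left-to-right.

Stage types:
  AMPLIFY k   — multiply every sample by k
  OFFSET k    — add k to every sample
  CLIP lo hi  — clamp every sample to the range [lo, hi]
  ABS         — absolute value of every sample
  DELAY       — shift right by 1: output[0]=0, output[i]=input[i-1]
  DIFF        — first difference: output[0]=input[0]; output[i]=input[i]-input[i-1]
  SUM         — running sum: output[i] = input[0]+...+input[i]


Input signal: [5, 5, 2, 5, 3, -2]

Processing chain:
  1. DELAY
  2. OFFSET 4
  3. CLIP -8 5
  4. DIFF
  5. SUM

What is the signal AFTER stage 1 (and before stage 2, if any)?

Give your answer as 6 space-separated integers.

Input: [5, 5, 2, 5, 3, -2]
Stage 1 (DELAY): [0, 5, 5, 2, 5, 3] = [0, 5, 5, 2, 5, 3] -> [0, 5, 5, 2, 5, 3]

Answer: 0 5 5 2 5 3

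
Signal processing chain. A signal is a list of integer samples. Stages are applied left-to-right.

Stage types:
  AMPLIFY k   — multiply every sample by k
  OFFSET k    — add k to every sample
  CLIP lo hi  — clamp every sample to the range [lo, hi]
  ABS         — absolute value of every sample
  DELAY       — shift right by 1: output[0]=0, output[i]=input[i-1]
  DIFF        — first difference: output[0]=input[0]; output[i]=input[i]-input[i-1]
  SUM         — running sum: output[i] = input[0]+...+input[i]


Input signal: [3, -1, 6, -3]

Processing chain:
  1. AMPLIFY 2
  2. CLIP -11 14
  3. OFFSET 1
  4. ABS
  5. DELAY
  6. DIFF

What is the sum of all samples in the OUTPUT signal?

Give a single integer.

Answer: 13

Derivation:
Input: [3, -1, 6, -3]
Stage 1 (AMPLIFY 2): 3*2=6, -1*2=-2, 6*2=12, -3*2=-6 -> [6, -2, 12, -6]
Stage 2 (CLIP -11 14): clip(6,-11,14)=6, clip(-2,-11,14)=-2, clip(12,-11,14)=12, clip(-6,-11,14)=-6 -> [6, -2, 12, -6]
Stage 3 (OFFSET 1): 6+1=7, -2+1=-1, 12+1=13, -6+1=-5 -> [7, -1, 13, -5]
Stage 4 (ABS): |7|=7, |-1|=1, |13|=13, |-5|=5 -> [7, 1, 13, 5]
Stage 5 (DELAY): [0, 7, 1, 13] = [0, 7, 1, 13] -> [0, 7, 1, 13]
Stage 6 (DIFF): s[0]=0, 7-0=7, 1-7=-6, 13-1=12 -> [0, 7, -6, 12]
Output sum: 13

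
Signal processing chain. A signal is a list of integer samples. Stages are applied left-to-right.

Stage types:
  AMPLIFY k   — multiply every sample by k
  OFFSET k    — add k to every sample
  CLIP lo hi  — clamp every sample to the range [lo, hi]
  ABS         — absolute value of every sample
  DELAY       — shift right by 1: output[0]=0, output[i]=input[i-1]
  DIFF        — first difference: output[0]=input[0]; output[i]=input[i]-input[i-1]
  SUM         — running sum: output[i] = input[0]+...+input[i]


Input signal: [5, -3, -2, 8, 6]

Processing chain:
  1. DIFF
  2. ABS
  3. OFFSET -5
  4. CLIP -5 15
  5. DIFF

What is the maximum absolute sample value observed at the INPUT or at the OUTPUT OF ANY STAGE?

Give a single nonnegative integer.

Input: [5, -3, -2, 8, 6] (max |s|=8)
Stage 1 (DIFF): s[0]=5, -3-5=-8, -2--3=1, 8--2=10, 6-8=-2 -> [5, -8, 1, 10, -2] (max |s|=10)
Stage 2 (ABS): |5|=5, |-8|=8, |1|=1, |10|=10, |-2|=2 -> [5, 8, 1, 10, 2] (max |s|=10)
Stage 3 (OFFSET -5): 5+-5=0, 8+-5=3, 1+-5=-4, 10+-5=5, 2+-5=-3 -> [0, 3, -4, 5, -3] (max |s|=5)
Stage 4 (CLIP -5 15): clip(0,-5,15)=0, clip(3,-5,15)=3, clip(-4,-5,15)=-4, clip(5,-5,15)=5, clip(-3,-5,15)=-3 -> [0, 3, -4, 5, -3] (max |s|=5)
Stage 5 (DIFF): s[0]=0, 3-0=3, -4-3=-7, 5--4=9, -3-5=-8 -> [0, 3, -7, 9, -8] (max |s|=9)
Overall max amplitude: 10

Answer: 10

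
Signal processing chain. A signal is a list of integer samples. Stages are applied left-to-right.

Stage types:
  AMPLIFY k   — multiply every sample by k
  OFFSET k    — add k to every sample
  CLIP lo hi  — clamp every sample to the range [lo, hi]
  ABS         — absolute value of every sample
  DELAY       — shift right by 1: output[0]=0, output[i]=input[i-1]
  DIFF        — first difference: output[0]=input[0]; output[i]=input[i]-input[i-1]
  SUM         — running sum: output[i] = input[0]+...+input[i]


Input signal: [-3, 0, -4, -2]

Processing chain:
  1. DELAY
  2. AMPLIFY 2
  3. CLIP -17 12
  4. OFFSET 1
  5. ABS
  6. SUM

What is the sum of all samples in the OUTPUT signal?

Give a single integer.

Input: [-3, 0, -4, -2]
Stage 1 (DELAY): [0, -3, 0, -4] = [0, -3, 0, -4] -> [0, -3, 0, -4]
Stage 2 (AMPLIFY 2): 0*2=0, -3*2=-6, 0*2=0, -4*2=-8 -> [0, -6, 0, -8]
Stage 3 (CLIP -17 12): clip(0,-17,12)=0, clip(-6,-17,12)=-6, clip(0,-17,12)=0, clip(-8,-17,12)=-8 -> [0, -6, 0, -8]
Stage 4 (OFFSET 1): 0+1=1, -6+1=-5, 0+1=1, -8+1=-7 -> [1, -5, 1, -7]
Stage 5 (ABS): |1|=1, |-5|=5, |1|=1, |-7|=7 -> [1, 5, 1, 7]
Stage 6 (SUM): sum[0..0]=1, sum[0..1]=6, sum[0..2]=7, sum[0..3]=14 -> [1, 6, 7, 14]
Output sum: 28

Answer: 28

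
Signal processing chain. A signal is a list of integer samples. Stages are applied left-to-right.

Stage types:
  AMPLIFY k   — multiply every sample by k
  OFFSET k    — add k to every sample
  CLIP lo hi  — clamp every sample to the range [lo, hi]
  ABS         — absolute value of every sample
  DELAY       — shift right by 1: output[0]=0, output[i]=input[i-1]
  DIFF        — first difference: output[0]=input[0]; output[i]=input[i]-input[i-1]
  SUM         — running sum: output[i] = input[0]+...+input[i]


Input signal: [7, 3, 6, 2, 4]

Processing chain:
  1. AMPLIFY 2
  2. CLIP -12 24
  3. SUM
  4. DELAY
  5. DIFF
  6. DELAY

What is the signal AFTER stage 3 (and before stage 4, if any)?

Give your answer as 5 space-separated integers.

Answer: 14 20 32 36 44

Derivation:
Input: [7, 3, 6, 2, 4]
Stage 1 (AMPLIFY 2): 7*2=14, 3*2=6, 6*2=12, 2*2=4, 4*2=8 -> [14, 6, 12, 4, 8]
Stage 2 (CLIP -12 24): clip(14,-12,24)=14, clip(6,-12,24)=6, clip(12,-12,24)=12, clip(4,-12,24)=4, clip(8,-12,24)=8 -> [14, 6, 12, 4, 8]
Stage 3 (SUM): sum[0..0]=14, sum[0..1]=20, sum[0..2]=32, sum[0..3]=36, sum[0..4]=44 -> [14, 20, 32, 36, 44]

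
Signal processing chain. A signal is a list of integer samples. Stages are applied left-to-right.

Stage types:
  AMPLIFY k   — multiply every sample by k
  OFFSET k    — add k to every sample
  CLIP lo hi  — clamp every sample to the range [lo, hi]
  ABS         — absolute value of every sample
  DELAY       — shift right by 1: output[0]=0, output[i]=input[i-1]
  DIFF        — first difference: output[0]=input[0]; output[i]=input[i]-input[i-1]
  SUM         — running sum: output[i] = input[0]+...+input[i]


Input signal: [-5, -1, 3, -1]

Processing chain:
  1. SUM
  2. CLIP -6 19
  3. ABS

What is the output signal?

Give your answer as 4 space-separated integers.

Input: [-5, -1, 3, -1]
Stage 1 (SUM): sum[0..0]=-5, sum[0..1]=-6, sum[0..2]=-3, sum[0..3]=-4 -> [-5, -6, -3, -4]
Stage 2 (CLIP -6 19): clip(-5,-6,19)=-5, clip(-6,-6,19)=-6, clip(-3,-6,19)=-3, clip(-4,-6,19)=-4 -> [-5, -6, -3, -4]
Stage 3 (ABS): |-5|=5, |-6|=6, |-3|=3, |-4|=4 -> [5, 6, 3, 4]

Answer: 5 6 3 4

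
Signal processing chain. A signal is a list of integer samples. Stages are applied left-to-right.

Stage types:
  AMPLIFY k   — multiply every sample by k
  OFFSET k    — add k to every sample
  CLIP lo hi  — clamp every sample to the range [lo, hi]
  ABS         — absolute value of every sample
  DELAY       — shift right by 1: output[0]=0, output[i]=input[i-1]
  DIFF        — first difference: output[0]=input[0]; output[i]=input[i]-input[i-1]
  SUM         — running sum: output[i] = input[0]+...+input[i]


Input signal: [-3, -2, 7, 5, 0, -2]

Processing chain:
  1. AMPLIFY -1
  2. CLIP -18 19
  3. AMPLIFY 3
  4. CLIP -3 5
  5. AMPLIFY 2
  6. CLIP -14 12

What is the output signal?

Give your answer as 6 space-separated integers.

Input: [-3, -2, 7, 5, 0, -2]
Stage 1 (AMPLIFY -1): -3*-1=3, -2*-1=2, 7*-1=-7, 5*-1=-5, 0*-1=0, -2*-1=2 -> [3, 2, -7, -5, 0, 2]
Stage 2 (CLIP -18 19): clip(3,-18,19)=3, clip(2,-18,19)=2, clip(-7,-18,19)=-7, clip(-5,-18,19)=-5, clip(0,-18,19)=0, clip(2,-18,19)=2 -> [3, 2, -7, -5, 0, 2]
Stage 3 (AMPLIFY 3): 3*3=9, 2*3=6, -7*3=-21, -5*3=-15, 0*3=0, 2*3=6 -> [9, 6, -21, -15, 0, 6]
Stage 4 (CLIP -3 5): clip(9,-3,5)=5, clip(6,-3,5)=5, clip(-21,-3,5)=-3, clip(-15,-3,5)=-3, clip(0,-3,5)=0, clip(6,-3,5)=5 -> [5, 5, -3, -3, 0, 5]
Stage 5 (AMPLIFY 2): 5*2=10, 5*2=10, -3*2=-6, -3*2=-6, 0*2=0, 5*2=10 -> [10, 10, -6, -6, 0, 10]
Stage 6 (CLIP -14 12): clip(10,-14,12)=10, clip(10,-14,12)=10, clip(-6,-14,12)=-6, clip(-6,-14,12)=-6, clip(0,-14,12)=0, clip(10,-14,12)=10 -> [10, 10, -6, -6, 0, 10]

Answer: 10 10 -6 -6 0 10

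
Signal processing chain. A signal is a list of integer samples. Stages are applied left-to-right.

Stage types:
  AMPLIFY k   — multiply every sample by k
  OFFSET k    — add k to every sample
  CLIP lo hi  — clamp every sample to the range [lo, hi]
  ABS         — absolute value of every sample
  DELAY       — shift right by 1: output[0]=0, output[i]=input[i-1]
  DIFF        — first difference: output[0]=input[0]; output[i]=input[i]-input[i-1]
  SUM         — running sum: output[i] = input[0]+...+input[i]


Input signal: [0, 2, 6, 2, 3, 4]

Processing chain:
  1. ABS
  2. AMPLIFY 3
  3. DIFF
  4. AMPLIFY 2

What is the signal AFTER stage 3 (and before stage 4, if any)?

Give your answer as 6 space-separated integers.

Answer: 0 6 12 -12 3 3

Derivation:
Input: [0, 2, 6, 2, 3, 4]
Stage 1 (ABS): |0|=0, |2|=2, |6|=6, |2|=2, |3|=3, |4|=4 -> [0, 2, 6, 2, 3, 4]
Stage 2 (AMPLIFY 3): 0*3=0, 2*3=6, 6*3=18, 2*3=6, 3*3=9, 4*3=12 -> [0, 6, 18, 6, 9, 12]
Stage 3 (DIFF): s[0]=0, 6-0=6, 18-6=12, 6-18=-12, 9-6=3, 12-9=3 -> [0, 6, 12, -12, 3, 3]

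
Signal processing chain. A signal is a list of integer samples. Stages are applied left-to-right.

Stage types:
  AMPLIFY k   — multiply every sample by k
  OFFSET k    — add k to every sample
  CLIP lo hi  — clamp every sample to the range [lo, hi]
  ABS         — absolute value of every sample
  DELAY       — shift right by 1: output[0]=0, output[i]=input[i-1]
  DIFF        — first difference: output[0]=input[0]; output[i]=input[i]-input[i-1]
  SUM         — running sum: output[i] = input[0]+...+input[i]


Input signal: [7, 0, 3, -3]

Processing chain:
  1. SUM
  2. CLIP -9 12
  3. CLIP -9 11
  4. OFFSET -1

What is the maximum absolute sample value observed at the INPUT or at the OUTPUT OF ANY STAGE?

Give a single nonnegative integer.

Answer: 10

Derivation:
Input: [7, 0, 3, -3] (max |s|=7)
Stage 1 (SUM): sum[0..0]=7, sum[0..1]=7, sum[0..2]=10, sum[0..3]=7 -> [7, 7, 10, 7] (max |s|=10)
Stage 2 (CLIP -9 12): clip(7,-9,12)=7, clip(7,-9,12)=7, clip(10,-9,12)=10, clip(7,-9,12)=7 -> [7, 7, 10, 7] (max |s|=10)
Stage 3 (CLIP -9 11): clip(7,-9,11)=7, clip(7,-9,11)=7, clip(10,-9,11)=10, clip(7,-9,11)=7 -> [7, 7, 10, 7] (max |s|=10)
Stage 4 (OFFSET -1): 7+-1=6, 7+-1=6, 10+-1=9, 7+-1=6 -> [6, 6, 9, 6] (max |s|=9)
Overall max amplitude: 10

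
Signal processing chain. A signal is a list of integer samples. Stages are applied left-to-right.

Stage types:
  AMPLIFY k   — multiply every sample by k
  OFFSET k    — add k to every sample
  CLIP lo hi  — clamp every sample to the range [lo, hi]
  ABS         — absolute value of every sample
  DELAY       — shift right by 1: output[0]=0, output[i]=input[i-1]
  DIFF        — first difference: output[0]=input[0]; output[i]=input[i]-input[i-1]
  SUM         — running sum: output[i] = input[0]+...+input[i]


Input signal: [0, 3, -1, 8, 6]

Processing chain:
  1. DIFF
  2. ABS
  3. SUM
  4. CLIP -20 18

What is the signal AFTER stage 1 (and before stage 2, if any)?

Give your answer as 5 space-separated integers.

Input: [0, 3, -1, 8, 6]
Stage 1 (DIFF): s[0]=0, 3-0=3, -1-3=-4, 8--1=9, 6-8=-2 -> [0, 3, -4, 9, -2]

Answer: 0 3 -4 9 -2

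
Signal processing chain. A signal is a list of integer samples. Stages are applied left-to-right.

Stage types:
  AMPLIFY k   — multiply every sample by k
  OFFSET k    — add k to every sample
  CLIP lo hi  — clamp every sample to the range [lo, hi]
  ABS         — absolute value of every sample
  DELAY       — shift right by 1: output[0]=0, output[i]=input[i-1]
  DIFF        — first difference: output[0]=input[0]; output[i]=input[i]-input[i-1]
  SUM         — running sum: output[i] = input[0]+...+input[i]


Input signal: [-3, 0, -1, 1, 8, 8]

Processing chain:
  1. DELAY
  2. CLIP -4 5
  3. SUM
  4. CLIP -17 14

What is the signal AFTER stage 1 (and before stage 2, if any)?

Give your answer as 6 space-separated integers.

Input: [-3, 0, -1, 1, 8, 8]
Stage 1 (DELAY): [0, -3, 0, -1, 1, 8] = [0, -3, 0, -1, 1, 8] -> [0, -3, 0, -1, 1, 8]

Answer: 0 -3 0 -1 1 8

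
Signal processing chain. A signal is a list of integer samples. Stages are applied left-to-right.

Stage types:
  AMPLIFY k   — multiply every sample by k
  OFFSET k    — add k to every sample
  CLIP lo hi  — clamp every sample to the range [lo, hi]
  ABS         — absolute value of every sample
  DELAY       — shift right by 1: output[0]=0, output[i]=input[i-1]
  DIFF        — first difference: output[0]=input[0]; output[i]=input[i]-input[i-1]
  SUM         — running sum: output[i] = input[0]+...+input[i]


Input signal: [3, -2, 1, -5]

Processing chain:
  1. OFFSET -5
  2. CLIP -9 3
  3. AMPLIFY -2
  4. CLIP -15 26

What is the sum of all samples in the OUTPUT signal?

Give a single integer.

Answer: 44

Derivation:
Input: [3, -2, 1, -5]
Stage 1 (OFFSET -5): 3+-5=-2, -2+-5=-7, 1+-5=-4, -5+-5=-10 -> [-2, -7, -4, -10]
Stage 2 (CLIP -9 3): clip(-2,-9,3)=-2, clip(-7,-9,3)=-7, clip(-4,-9,3)=-4, clip(-10,-9,3)=-9 -> [-2, -7, -4, -9]
Stage 3 (AMPLIFY -2): -2*-2=4, -7*-2=14, -4*-2=8, -9*-2=18 -> [4, 14, 8, 18]
Stage 4 (CLIP -15 26): clip(4,-15,26)=4, clip(14,-15,26)=14, clip(8,-15,26)=8, clip(18,-15,26)=18 -> [4, 14, 8, 18]
Output sum: 44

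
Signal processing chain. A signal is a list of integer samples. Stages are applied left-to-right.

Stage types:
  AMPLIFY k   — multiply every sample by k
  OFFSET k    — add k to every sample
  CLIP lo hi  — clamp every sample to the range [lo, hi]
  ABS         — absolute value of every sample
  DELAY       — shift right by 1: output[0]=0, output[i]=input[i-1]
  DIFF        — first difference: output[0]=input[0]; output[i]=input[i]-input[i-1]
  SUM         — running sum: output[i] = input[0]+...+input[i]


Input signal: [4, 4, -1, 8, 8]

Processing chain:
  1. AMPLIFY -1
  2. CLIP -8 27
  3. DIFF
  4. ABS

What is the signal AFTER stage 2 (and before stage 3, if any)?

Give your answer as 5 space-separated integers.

Input: [4, 4, -1, 8, 8]
Stage 1 (AMPLIFY -1): 4*-1=-4, 4*-1=-4, -1*-1=1, 8*-1=-8, 8*-1=-8 -> [-4, -4, 1, -8, -8]
Stage 2 (CLIP -8 27): clip(-4,-8,27)=-4, clip(-4,-8,27)=-4, clip(1,-8,27)=1, clip(-8,-8,27)=-8, clip(-8,-8,27)=-8 -> [-4, -4, 1, -8, -8]

Answer: -4 -4 1 -8 -8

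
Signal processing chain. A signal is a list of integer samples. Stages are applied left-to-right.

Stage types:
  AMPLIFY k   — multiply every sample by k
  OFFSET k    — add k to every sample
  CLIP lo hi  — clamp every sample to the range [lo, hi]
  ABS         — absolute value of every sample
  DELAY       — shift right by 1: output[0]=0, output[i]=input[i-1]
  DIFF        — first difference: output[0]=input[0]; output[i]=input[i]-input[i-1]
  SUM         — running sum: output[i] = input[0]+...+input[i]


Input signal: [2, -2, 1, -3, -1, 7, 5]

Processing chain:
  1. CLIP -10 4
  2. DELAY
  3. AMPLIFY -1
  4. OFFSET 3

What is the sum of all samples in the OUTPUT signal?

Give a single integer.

Input: [2, -2, 1, -3, -1, 7, 5]
Stage 1 (CLIP -10 4): clip(2,-10,4)=2, clip(-2,-10,4)=-2, clip(1,-10,4)=1, clip(-3,-10,4)=-3, clip(-1,-10,4)=-1, clip(7,-10,4)=4, clip(5,-10,4)=4 -> [2, -2, 1, -3, -1, 4, 4]
Stage 2 (DELAY): [0, 2, -2, 1, -3, -1, 4] = [0, 2, -2, 1, -3, -1, 4] -> [0, 2, -2, 1, -3, -1, 4]
Stage 3 (AMPLIFY -1): 0*-1=0, 2*-1=-2, -2*-1=2, 1*-1=-1, -3*-1=3, -1*-1=1, 4*-1=-4 -> [0, -2, 2, -1, 3, 1, -4]
Stage 4 (OFFSET 3): 0+3=3, -2+3=1, 2+3=5, -1+3=2, 3+3=6, 1+3=4, -4+3=-1 -> [3, 1, 5, 2, 6, 4, -1]
Output sum: 20

Answer: 20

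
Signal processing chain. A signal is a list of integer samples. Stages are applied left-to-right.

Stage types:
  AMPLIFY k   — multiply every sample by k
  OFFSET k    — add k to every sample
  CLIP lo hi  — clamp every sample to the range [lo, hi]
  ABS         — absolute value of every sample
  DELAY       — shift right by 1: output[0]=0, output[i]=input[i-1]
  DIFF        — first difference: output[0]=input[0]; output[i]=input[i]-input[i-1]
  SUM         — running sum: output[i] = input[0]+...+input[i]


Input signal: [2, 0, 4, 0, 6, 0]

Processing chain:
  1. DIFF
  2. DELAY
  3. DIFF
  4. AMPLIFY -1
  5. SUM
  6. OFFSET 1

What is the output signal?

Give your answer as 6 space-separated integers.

Input: [2, 0, 4, 0, 6, 0]
Stage 1 (DIFF): s[0]=2, 0-2=-2, 4-0=4, 0-4=-4, 6-0=6, 0-6=-6 -> [2, -2, 4, -4, 6, -6]
Stage 2 (DELAY): [0, 2, -2, 4, -4, 6] = [0, 2, -2, 4, -4, 6] -> [0, 2, -2, 4, -4, 6]
Stage 3 (DIFF): s[0]=0, 2-0=2, -2-2=-4, 4--2=6, -4-4=-8, 6--4=10 -> [0, 2, -4, 6, -8, 10]
Stage 4 (AMPLIFY -1): 0*-1=0, 2*-1=-2, -4*-1=4, 6*-1=-6, -8*-1=8, 10*-1=-10 -> [0, -2, 4, -6, 8, -10]
Stage 5 (SUM): sum[0..0]=0, sum[0..1]=-2, sum[0..2]=2, sum[0..3]=-4, sum[0..4]=4, sum[0..5]=-6 -> [0, -2, 2, -4, 4, -6]
Stage 6 (OFFSET 1): 0+1=1, -2+1=-1, 2+1=3, -4+1=-3, 4+1=5, -6+1=-5 -> [1, -1, 3, -3, 5, -5]

Answer: 1 -1 3 -3 5 -5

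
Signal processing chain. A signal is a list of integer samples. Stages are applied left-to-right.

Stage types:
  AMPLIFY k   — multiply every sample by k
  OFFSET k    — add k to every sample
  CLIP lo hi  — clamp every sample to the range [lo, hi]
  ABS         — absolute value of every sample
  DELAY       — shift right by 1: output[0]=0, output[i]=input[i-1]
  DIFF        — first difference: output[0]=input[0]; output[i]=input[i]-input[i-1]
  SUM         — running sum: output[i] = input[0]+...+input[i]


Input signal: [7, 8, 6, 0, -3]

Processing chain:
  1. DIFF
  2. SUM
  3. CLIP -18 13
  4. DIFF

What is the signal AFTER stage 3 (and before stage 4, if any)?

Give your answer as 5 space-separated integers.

Input: [7, 8, 6, 0, -3]
Stage 1 (DIFF): s[0]=7, 8-7=1, 6-8=-2, 0-6=-6, -3-0=-3 -> [7, 1, -2, -6, -3]
Stage 2 (SUM): sum[0..0]=7, sum[0..1]=8, sum[0..2]=6, sum[0..3]=0, sum[0..4]=-3 -> [7, 8, 6, 0, -3]
Stage 3 (CLIP -18 13): clip(7,-18,13)=7, clip(8,-18,13)=8, clip(6,-18,13)=6, clip(0,-18,13)=0, clip(-3,-18,13)=-3 -> [7, 8, 6, 0, -3]

Answer: 7 8 6 0 -3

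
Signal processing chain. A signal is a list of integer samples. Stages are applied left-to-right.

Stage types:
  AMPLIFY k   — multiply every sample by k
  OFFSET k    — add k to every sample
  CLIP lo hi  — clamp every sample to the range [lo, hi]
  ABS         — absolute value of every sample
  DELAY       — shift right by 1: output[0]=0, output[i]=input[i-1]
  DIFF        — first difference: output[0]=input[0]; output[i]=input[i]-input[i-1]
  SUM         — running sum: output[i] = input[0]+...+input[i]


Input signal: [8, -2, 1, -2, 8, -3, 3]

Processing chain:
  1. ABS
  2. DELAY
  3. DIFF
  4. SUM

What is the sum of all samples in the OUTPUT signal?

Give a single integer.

Answer: 24

Derivation:
Input: [8, -2, 1, -2, 8, -3, 3]
Stage 1 (ABS): |8|=8, |-2|=2, |1|=1, |-2|=2, |8|=8, |-3|=3, |3|=3 -> [8, 2, 1, 2, 8, 3, 3]
Stage 2 (DELAY): [0, 8, 2, 1, 2, 8, 3] = [0, 8, 2, 1, 2, 8, 3] -> [0, 8, 2, 1, 2, 8, 3]
Stage 3 (DIFF): s[0]=0, 8-0=8, 2-8=-6, 1-2=-1, 2-1=1, 8-2=6, 3-8=-5 -> [0, 8, -6, -1, 1, 6, -5]
Stage 4 (SUM): sum[0..0]=0, sum[0..1]=8, sum[0..2]=2, sum[0..3]=1, sum[0..4]=2, sum[0..5]=8, sum[0..6]=3 -> [0, 8, 2, 1, 2, 8, 3]
Output sum: 24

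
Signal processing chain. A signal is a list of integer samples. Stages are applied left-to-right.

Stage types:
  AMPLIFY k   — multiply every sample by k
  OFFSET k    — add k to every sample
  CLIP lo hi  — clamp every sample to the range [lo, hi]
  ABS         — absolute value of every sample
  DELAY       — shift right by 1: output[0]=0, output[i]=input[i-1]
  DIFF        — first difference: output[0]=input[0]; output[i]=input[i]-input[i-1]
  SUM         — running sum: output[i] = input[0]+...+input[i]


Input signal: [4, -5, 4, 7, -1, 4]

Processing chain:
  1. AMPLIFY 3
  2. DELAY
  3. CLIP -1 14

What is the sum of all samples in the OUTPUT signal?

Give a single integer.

Input: [4, -5, 4, 7, -1, 4]
Stage 1 (AMPLIFY 3): 4*3=12, -5*3=-15, 4*3=12, 7*3=21, -1*3=-3, 4*3=12 -> [12, -15, 12, 21, -3, 12]
Stage 2 (DELAY): [0, 12, -15, 12, 21, -3] = [0, 12, -15, 12, 21, -3] -> [0, 12, -15, 12, 21, -3]
Stage 3 (CLIP -1 14): clip(0,-1,14)=0, clip(12,-1,14)=12, clip(-15,-1,14)=-1, clip(12,-1,14)=12, clip(21,-1,14)=14, clip(-3,-1,14)=-1 -> [0, 12, -1, 12, 14, -1]
Output sum: 36

Answer: 36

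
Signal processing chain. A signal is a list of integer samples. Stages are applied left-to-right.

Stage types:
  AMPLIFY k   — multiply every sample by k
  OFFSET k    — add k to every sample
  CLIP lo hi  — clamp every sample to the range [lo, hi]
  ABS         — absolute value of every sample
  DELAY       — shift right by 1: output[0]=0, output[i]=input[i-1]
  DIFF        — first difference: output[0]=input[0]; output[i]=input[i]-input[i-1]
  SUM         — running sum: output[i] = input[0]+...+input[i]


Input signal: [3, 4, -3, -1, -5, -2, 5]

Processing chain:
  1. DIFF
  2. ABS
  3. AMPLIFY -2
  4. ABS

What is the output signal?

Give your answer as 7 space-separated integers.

Answer: 6 2 14 4 8 6 14

Derivation:
Input: [3, 4, -3, -1, -5, -2, 5]
Stage 1 (DIFF): s[0]=3, 4-3=1, -3-4=-7, -1--3=2, -5--1=-4, -2--5=3, 5--2=7 -> [3, 1, -7, 2, -4, 3, 7]
Stage 2 (ABS): |3|=3, |1|=1, |-7|=7, |2|=2, |-4|=4, |3|=3, |7|=7 -> [3, 1, 7, 2, 4, 3, 7]
Stage 3 (AMPLIFY -2): 3*-2=-6, 1*-2=-2, 7*-2=-14, 2*-2=-4, 4*-2=-8, 3*-2=-6, 7*-2=-14 -> [-6, -2, -14, -4, -8, -6, -14]
Stage 4 (ABS): |-6|=6, |-2|=2, |-14|=14, |-4|=4, |-8|=8, |-6|=6, |-14|=14 -> [6, 2, 14, 4, 8, 6, 14]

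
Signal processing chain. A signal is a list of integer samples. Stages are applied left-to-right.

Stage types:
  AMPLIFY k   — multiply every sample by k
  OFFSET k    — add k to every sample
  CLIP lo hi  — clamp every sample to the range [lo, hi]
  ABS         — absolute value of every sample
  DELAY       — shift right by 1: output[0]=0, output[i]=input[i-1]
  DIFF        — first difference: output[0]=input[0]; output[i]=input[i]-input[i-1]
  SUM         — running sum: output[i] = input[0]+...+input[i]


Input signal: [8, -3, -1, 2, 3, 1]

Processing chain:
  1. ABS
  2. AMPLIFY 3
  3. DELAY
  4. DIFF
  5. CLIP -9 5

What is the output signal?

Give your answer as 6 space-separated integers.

Answer: 0 5 -9 -6 3 3

Derivation:
Input: [8, -3, -1, 2, 3, 1]
Stage 1 (ABS): |8|=8, |-3|=3, |-1|=1, |2|=2, |3|=3, |1|=1 -> [8, 3, 1, 2, 3, 1]
Stage 2 (AMPLIFY 3): 8*3=24, 3*3=9, 1*3=3, 2*3=6, 3*3=9, 1*3=3 -> [24, 9, 3, 6, 9, 3]
Stage 3 (DELAY): [0, 24, 9, 3, 6, 9] = [0, 24, 9, 3, 6, 9] -> [0, 24, 9, 3, 6, 9]
Stage 4 (DIFF): s[0]=0, 24-0=24, 9-24=-15, 3-9=-6, 6-3=3, 9-6=3 -> [0, 24, -15, -6, 3, 3]
Stage 5 (CLIP -9 5): clip(0,-9,5)=0, clip(24,-9,5)=5, clip(-15,-9,5)=-9, clip(-6,-9,5)=-6, clip(3,-9,5)=3, clip(3,-9,5)=3 -> [0, 5, -9, -6, 3, 3]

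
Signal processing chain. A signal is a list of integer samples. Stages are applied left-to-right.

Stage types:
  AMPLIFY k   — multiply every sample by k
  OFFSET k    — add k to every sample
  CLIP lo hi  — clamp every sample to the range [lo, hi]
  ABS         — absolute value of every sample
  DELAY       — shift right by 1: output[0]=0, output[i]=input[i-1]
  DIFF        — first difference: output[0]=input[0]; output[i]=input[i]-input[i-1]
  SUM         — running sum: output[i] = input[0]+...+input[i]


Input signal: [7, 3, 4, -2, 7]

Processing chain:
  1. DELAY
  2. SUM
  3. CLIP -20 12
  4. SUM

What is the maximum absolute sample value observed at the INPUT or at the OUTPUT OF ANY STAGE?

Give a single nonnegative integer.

Answer: 41

Derivation:
Input: [7, 3, 4, -2, 7] (max |s|=7)
Stage 1 (DELAY): [0, 7, 3, 4, -2] = [0, 7, 3, 4, -2] -> [0, 7, 3, 4, -2] (max |s|=7)
Stage 2 (SUM): sum[0..0]=0, sum[0..1]=7, sum[0..2]=10, sum[0..3]=14, sum[0..4]=12 -> [0, 7, 10, 14, 12] (max |s|=14)
Stage 3 (CLIP -20 12): clip(0,-20,12)=0, clip(7,-20,12)=7, clip(10,-20,12)=10, clip(14,-20,12)=12, clip(12,-20,12)=12 -> [0, 7, 10, 12, 12] (max |s|=12)
Stage 4 (SUM): sum[0..0]=0, sum[0..1]=7, sum[0..2]=17, sum[0..3]=29, sum[0..4]=41 -> [0, 7, 17, 29, 41] (max |s|=41)
Overall max amplitude: 41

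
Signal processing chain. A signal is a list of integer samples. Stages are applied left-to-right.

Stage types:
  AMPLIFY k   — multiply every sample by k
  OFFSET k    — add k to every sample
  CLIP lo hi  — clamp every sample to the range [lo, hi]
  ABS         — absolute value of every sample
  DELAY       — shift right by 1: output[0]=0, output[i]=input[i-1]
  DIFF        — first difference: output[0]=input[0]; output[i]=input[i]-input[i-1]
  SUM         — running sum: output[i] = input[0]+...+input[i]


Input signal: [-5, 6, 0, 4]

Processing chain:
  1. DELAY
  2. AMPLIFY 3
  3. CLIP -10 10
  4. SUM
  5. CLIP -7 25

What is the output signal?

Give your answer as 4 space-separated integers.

Answer: 0 -7 0 0

Derivation:
Input: [-5, 6, 0, 4]
Stage 1 (DELAY): [0, -5, 6, 0] = [0, -5, 6, 0] -> [0, -5, 6, 0]
Stage 2 (AMPLIFY 3): 0*3=0, -5*3=-15, 6*3=18, 0*3=0 -> [0, -15, 18, 0]
Stage 3 (CLIP -10 10): clip(0,-10,10)=0, clip(-15,-10,10)=-10, clip(18,-10,10)=10, clip(0,-10,10)=0 -> [0, -10, 10, 0]
Stage 4 (SUM): sum[0..0]=0, sum[0..1]=-10, sum[0..2]=0, sum[0..3]=0 -> [0, -10, 0, 0]
Stage 5 (CLIP -7 25): clip(0,-7,25)=0, clip(-10,-7,25)=-7, clip(0,-7,25)=0, clip(0,-7,25)=0 -> [0, -7, 0, 0]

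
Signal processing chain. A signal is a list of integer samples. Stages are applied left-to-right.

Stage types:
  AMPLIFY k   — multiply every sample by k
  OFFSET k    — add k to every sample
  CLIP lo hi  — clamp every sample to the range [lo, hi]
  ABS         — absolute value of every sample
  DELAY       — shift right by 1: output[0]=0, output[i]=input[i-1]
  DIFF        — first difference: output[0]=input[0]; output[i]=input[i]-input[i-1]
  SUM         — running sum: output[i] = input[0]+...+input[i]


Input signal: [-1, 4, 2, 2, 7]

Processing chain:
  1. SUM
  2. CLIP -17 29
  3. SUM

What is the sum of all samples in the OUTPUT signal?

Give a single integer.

Answer: 50

Derivation:
Input: [-1, 4, 2, 2, 7]
Stage 1 (SUM): sum[0..0]=-1, sum[0..1]=3, sum[0..2]=5, sum[0..3]=7, sum[0..4]=14 -> [-1, 3, 5, 7, 14]
Stage 2 (CLIP -17 29): clip(-1,-17,29)=-1, clip(3,-17,29)=3, clip(5,-17,29)=5, clip(7,-17,29)=7, clip(14,-17,29)=14 -> [-1, 3, 5, 7, 14]
Stage 3 (SUM): sum[0..0]=-1, sum[0..1]=2, sum[0..2]=7, sum[0..3]=14, sum[0..4]=28 -> [-1, 2, 7, 14, 28]
Output sum: 50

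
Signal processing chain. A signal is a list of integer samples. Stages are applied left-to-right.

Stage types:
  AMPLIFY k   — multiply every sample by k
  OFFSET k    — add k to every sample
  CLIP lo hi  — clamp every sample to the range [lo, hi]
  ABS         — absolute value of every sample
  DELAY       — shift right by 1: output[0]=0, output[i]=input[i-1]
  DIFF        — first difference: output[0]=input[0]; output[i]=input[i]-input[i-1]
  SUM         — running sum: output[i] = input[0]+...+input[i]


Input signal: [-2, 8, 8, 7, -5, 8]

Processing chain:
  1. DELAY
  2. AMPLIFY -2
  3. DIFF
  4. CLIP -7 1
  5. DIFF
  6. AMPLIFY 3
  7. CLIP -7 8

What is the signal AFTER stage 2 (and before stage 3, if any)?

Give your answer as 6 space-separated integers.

Answer: 0 4 -16 -16 -14 10

Derivation:
Input: [-2, 8, 8, 7, -5, 8]
Stage 1 (DELAY): [0, -2, 8, 8, 7, -5] = [0, -2, 8, 8, 7, -5] -> [0, -2, 8, 8, 7, -5]
Stage 2 (AMPLIFY -2): 0*-2=0, -2*-2=4, 8*-2=-16, 8*-2=-16, 7*-2=-14, -5*-2=10 -> [0, 4, -16, -16, -14, 10]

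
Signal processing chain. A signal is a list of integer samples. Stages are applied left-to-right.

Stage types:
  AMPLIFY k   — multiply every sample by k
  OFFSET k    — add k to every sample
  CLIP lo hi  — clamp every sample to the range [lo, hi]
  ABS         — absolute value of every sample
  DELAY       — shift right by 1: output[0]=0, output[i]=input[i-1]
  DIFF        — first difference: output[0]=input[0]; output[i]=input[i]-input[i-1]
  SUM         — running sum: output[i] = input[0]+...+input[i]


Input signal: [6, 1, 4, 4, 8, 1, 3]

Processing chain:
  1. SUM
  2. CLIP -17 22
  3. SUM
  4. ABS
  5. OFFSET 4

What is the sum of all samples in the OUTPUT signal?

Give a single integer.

Input: [6, 1, 4, 4, 8, 1, 3]
Stage 1 (SUM): sum[0..0]=6, sum[0..1]=7, sum[0..2]=11, sum[0..3]=15, sum[0..4]=23, sum[0..5]=24, sum[0..6]=27 -> [6, 7, 11, 15, 23, 24, 27]
Stage 2 (CLIP -17 22): clip(6,-17,22)=6, clip(7,-17,22)=7, clip(11,-17,22)=11, clip(15,-17,22)=15, clip(23,-17,22)=22, clip(24,-17,22)=22, clip(27,-17,22)=22 -> [6, 7, 11, 15, 22, 22, 22]
Stage 3 (SUM): sum[0..0]=6, sum[0..1]=13, sum[0..2]=24, sum[0..3]=39, sum[0..4]=61, sum[0..5]=83, sum[0..6]=105 -> [6, 13, 24, 39, 61, 83, 105]
Stage 4 (ABS): |6|=6, |13|=13, |24|=24, |39|=39, |61|=61, |83|=83, |105|=105 -> [6, 13, 24, 39, 61, 83, 105]
Stage 5 (OFFSET 4): 6+4=10, 13+4=17, 24+4=28, 39+4=43, 61+4=65, 83+4=87, 105+4=109 -> [10, 17, 28, 43, 65, 87, 109]
Output sum: 359

Answer: 359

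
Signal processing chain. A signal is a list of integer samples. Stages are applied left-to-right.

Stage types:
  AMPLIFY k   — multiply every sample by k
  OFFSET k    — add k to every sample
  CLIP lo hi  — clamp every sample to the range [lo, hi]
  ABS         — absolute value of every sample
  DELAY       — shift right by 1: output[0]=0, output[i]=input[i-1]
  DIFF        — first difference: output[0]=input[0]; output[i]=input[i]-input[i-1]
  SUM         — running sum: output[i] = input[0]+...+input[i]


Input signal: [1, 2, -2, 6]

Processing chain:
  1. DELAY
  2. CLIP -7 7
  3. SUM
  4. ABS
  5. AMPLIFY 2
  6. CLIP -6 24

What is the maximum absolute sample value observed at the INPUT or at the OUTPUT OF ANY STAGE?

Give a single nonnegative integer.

Answer: 6

Derivation:
Input: [1, 2, -2, 6] (max |s|=6)
Stage 1 (DELAY): [0, 1, 2, -2] = [0, 1, 2, -2] -> [0, 1, 2, -2] (max |s|=2)
Stage 2 (CLIP -7 7): clip(0,-7,7)=0, clip(1,-7,7)=1, clip(2,-7,7)=2, clip(-2,-7,7)=-2 -> [0, 1, 2, -2] (max |s|=2)
Stage 3 (SUM): sum[0..0]=0, sum[0..1]=1, sum[0..2]=3, sum[0..3]=1 -> [0, 1, 3, 1] (max |s|=3)
Stage 4 (ABS): |0|=0, |1|=1, |3|=3, |1|=1 -> [0, 1, 3, 1] (max |s|=3)
Stage 5 (AMPLIFY 2): 0*2=0, 1*2=2, 3*2=6, 1*2=2 -> [0, 2, 6, 2] (max |s|=6)
Stage 6 (CLIP -6 24): clip(0,-6,24)=0, clip(2,-6,24)=2, clip(6,-6,24)=6, clip(2,-6,24)=2 -> [0, 2, 6, 2] (max |s|=6)
Overall max amplitude: 6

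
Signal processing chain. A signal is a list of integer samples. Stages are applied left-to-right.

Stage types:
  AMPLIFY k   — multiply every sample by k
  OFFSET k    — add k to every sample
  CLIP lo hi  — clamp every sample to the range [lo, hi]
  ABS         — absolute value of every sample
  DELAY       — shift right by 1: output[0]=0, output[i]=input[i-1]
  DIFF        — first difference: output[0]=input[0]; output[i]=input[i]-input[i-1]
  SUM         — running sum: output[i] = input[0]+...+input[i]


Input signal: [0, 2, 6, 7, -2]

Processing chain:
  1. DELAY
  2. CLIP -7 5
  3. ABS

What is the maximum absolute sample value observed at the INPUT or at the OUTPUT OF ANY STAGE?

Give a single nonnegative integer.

Input: [0, 2, 6, 7, -2] (max |s|=7)
Stage 1 (DELAY): [0, 0, 2, 6, 7] = [0, 0, 2, 6, 7] -> [0, 0, 2, 6, 7] (max |s|=7)
Stage 2 (CLIP -7 5): clip(0,-7,5)=0, clip(0,-7,5)=0, clip(2,-7,5)=2, clip(6,-7,5)=5, clip(7,-7,5)=5 -> [0, 0, 2, 5, 5] (max |s|=5)
Stage 3 (ABS): |0|=0, |0|=0, |2|=2, |5|=5, |5|=5 -> [0, 0, 2, 5, 5] (max |s|=5)
Overall max amplitude: 7

Answer: 7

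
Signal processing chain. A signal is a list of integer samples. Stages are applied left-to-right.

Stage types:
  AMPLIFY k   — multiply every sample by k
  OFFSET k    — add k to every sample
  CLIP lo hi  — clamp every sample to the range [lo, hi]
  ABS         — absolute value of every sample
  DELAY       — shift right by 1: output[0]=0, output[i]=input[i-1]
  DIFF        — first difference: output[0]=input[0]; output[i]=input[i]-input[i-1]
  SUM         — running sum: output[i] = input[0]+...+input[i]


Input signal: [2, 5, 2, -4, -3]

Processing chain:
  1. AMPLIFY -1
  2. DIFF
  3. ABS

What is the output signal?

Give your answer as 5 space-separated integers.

Answer: 2 3 3 6 1

Derivation:
Input: [2, 5, 2, -4, -3]
Stage 1 (AMPLIFY -1): 2*-1=-2, 5*-1=-5, 2*-1=-2, -4*-1=4, -3*-1=3 -> [-2, -5, -2, 4, 3]
Stage 2 (DIFF): s[0]=-2, -5--2=-3, -2--5=3, 4--2=6, 3-4=-1 -> [-2, -3, 3, 6, -1]
Stage 3 (ABS): |-2|=2, |-3|=3, |3|=3, |6|=6, |-1|=1 -> [2, 3, 3, 6, 1]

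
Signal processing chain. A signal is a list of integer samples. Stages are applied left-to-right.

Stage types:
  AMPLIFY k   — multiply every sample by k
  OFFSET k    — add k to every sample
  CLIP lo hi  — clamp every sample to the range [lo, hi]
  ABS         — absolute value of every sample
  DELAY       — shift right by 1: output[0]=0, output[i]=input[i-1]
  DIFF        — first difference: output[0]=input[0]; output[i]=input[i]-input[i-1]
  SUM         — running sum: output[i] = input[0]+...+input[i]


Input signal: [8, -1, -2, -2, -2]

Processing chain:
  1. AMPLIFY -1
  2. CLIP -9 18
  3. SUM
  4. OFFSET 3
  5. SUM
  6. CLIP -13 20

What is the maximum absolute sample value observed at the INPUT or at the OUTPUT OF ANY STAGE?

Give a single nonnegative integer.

Input: [8, -1, -2, -2, -2] (max |s|=8)
Stage 1 (AMPLIFY -1): 8*-1=-8, -1*-1=1, -2*-1=2, -2*-1=2, -2*-1=2 -> [-8, 1, 2, 2, 2] (max |s|=8)
Stage 2 (CLIP -9 18): clip(-8,-9,18)=-8, clip(1,-9,18)=1, clip(2,-9,18)=2, clip(2,-9,18)=2, clip(2,-9,18)=2 -> [-8, 1, 2, 2, 2] (max |s|=8)
Stage 3 (SUM): sum[0..0]=-8, sum[0..1]=-7, sum[0..2]=-5, sum[0..3]=-3, sum[0..4]=-1 -> [-8, -7, -5, -3, -1] (max |s|=8)
Stage 4 (OFFSET 3): -8+3=-5, -7+3=-4, -5+3=-2, -3+3=0, -1+3=2 -> [-5, -4, -2, 0, 2] (max |s|=5)
Stage 5 (SUM): sum[0..0]=-5, sum[0..1]=-9, sum[0..2]=-11, sum[0..3]=-11, sum[0..4]=-9 -> [-5, -9, -11, -11, -9] (max |s|=11)
Stage 6 (CLIP -13 20): clip(-5,-13,20)=-5, clip(-9,-13,20)=-9, clip(-11,-13,20)=-11, clip(-11,-13,20)=-11, clip(-9,-13,20)=-9 -> [-5, -9, -11, -11, -9] (max |s|=11)
Overall max amplitude: 11

Answer: 11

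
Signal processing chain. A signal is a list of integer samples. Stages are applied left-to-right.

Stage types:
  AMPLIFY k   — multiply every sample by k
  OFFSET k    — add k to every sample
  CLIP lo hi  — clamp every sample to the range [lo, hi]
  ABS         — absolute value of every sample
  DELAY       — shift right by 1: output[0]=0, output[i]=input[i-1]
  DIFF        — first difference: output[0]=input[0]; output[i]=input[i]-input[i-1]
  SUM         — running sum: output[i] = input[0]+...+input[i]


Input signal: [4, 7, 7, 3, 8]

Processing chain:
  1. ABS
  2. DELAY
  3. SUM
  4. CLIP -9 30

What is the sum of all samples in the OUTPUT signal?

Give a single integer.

Input: [4, 7, 7, 3, 8]
Stage 1 (ABS): |4|=4, |7|=7, |7|=7, |3|=3, |8|=8 -> [4, 7, 7, 3, 8]
Stage 2 (DELAY): [0, 4, 7, 7, 3] = [0, 4, 7, 7, 3] -> [0, 4, 7, 7, 3]
Stage 3 (SUM): sum[0..0]=0, sum[0..1]=4, sum[0..2]=11, sum[0..3]=18, sum[0..4]=21 -> [0, 4, 11, 18, 21]
Stage 4 (CLIP -9 30): clip(0,-9,30)=0, clip(4,-9,30)=4, clip(11,-9,30)=11, clip(18,-9,30)=18, clip(21,-9,30)=21 -> [0, 4, 11, 18, 21]
Output sum: 54

Answer: 54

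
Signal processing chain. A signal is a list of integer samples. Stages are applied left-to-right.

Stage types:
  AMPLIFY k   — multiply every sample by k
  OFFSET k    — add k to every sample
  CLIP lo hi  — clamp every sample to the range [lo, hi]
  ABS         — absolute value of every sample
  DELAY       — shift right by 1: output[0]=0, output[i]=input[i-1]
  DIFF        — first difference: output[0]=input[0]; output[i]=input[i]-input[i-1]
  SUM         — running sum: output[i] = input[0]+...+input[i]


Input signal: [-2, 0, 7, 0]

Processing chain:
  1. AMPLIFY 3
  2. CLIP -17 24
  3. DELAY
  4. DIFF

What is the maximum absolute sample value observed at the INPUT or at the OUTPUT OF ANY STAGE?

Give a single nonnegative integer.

Input: [-2, 0, 7, 0] (max |s|=7)
Stage 1 (AMPLIFY 3): -2*3=-6, 0*3=0, 7*3=21, 0*3=0 -> [-6, 0, 21, 0] (max |s|=21)
Stage 2 (CLIP -17 24): clip(-6,-17,24)=-6, clip(0,-17,24)=0, clip(21,-17,24)=21, clip(0,-17,24)=0 -> [-6, 0, 21, 0] (max |s|=21)
Stage 3 (DELAY): [0, -6, 0, 21] = [0, -6, 0, 21] -> [0, -6, 0, 21] (max |s|=21)
Stage 4 (DIFF): s[0]=0, -6-0=-6, 0--6=6, 21-0=21 -> [0, -6, 6, 21] (max |s|=21)
Overall max amplitude: 21

Answer: 21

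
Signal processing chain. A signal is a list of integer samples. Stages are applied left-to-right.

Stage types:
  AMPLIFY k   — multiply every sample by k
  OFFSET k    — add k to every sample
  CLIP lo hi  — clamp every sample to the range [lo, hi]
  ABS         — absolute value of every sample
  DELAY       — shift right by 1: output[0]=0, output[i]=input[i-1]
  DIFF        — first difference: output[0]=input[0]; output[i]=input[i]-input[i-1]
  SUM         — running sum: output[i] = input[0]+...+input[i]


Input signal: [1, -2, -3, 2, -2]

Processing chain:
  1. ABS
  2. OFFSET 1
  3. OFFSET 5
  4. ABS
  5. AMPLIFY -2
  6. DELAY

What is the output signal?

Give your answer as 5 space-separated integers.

Input: [1, -2, -3, 2, -2]
Stage 1 (ABS): |1|=1, |-2|=2, |-3|=3, |2|=2, |-2|=2 -> [1, 2, 3, 2, 2]
Stage 2 (OFFSET 1): 1+1=2, 2+1=3, 3+1=4, 2+1=3, 2+1=3 -> [2, 3, 4, 3, 3]
Stage 3 (OFFSET 5): 2+5=7, 3+5=8, 4+5=9, 3+5=8, 3+5=8 -> [7, 8, 9, 8, 8]
Stage 4 (ABS): |7|=7, |8|=8, |9|=9, |8|=8, |8|=8 -> [7, 8, 9, 8, 8]
Stage 5 (AMPLIFY -2): 7*-2=-14, 8*-2=-16, 9*-2=-18, 8*-2=-16, 8*-2=-16 -> [-14, -16, -18, -16, -16]
Stage 6 (DELAY): [0, -14, -16, -18, -16] = [0, -14, -16, -18, -16] -> [0, -14, -16, -18, -16]

Answer: 0 -14 -16 -18 -16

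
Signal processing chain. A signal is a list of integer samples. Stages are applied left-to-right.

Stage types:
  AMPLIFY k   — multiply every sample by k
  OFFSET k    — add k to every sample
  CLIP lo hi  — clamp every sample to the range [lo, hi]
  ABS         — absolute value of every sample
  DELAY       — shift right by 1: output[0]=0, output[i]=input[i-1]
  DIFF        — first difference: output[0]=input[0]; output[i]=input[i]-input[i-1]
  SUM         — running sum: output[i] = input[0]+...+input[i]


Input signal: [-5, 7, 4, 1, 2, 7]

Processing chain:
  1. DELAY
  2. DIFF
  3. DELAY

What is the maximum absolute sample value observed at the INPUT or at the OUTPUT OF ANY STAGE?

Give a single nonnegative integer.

Input: [-5, 7, 4, 1, 2, 7] (max |s|=7)
Stage 1 (DELAY): [0, -5, 7, 4, 1, 2] = [0, -5, 7, 4, 1, 2] -> [0, -5, 7, 4, 1, 2] (max |s|=7)
Stage 2 (DIFF): s[0]=0, -5-0=-5, 7--5=12, 4-7=-3, 1-4=-3, 2-1=1 -> [0, -5, 12, -3, -3, 1] (max |s|=12)
Stage 3 (DELAY): [0, 0, -5, 12, -3, -3] = [0, 0, -5, 12, -3, -3] -> [0, 0, -5, 12, -3, -3] (max |s|=12)
Overall max amplitude: 12

Answer: 12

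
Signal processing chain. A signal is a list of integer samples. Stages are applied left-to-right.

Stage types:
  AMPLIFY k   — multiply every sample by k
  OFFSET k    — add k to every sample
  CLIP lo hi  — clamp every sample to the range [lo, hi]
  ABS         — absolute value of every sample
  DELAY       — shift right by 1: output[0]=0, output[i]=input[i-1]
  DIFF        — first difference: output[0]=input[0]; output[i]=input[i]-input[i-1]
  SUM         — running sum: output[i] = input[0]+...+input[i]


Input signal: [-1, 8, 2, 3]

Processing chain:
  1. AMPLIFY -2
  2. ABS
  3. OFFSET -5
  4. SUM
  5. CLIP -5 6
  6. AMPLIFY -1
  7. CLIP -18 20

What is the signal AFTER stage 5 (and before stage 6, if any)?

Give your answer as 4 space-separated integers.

Answer: -3 6 6 6

Derivation:
Input: [-1, 8, 2, 3]
Stage 1 (AMPLIFY -2): -1*-2=2, 8*-2=-16, 2*-2=-4, 3*-2=-6 -> [2, -16, -4, -6]
Stage 2 (ABS): |2|=2, |-16|=16, |-4|=4, |-6|=6 -> [2, 16, 4, 6]
Stage 3 (OFFSET -5): 2+-5=-3, 16+-5=11, 4+-5=-1, 6+-5=1 -> [-3, 11, -1, 1]
Stage 4 (SUM): sum[0..0]=-3, sum[0..1]=8, sum[0..2]=7, sum[0..3]=8 -> [-3, 8, 7, 8]
Stage 5 (CLIP -5 6): clip(-3,-5,6)=-3, clip(8,-5,6)=6, clip(7,-5,6)=6, clip(8,-5,6)=6 -> [-3, 6, 6, 6]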